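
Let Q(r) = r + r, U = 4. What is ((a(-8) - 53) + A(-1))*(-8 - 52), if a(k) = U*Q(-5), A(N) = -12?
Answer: 6300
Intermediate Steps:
Q(r) = 2*r
a(k) = -40 (a(k) = 4*(2*(-5)) = 4*(-10) = -40)
((a(-8) - 53) + A(-1))*(-8 - 52) = ((-40 - 53) - 12)*(-8 - 52) = (-93 - 12)*(-60) = -105*(-60) = 6300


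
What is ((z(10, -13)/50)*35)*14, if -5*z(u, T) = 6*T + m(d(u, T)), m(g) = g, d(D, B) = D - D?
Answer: 3822/25 ≈ 152.88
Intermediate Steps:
d(D, B) = 0
z(u, T) = -6*T/5 (z(u, T) = -(6*T + 0)/5 = -6*T/5)
((z(10, -13)/50)*35)*14 = ((-6/5*(-13)/50)*35)*14 = (((78/5)*(1/50))*35)*14 = ((39/125)*35)*14 = (273/25)*14 = 3822/25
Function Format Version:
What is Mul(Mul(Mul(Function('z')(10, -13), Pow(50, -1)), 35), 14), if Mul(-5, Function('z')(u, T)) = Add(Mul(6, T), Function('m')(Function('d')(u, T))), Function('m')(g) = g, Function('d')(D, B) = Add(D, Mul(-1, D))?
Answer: Rational(3822, 25) ≈ 152.88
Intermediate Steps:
Function('d')(D, B) = 0
Function('z')(u, T) = Mul(Rational(-6, 5), T) (Function('z')(u, T) = Mul(Rational(-1, 5), Add(Mul(6, T), 0)) = Mul(Rational(-1, 5), Mul(6, T)) = Mul(Rational(-6, 5), T))
Mul(Mul(Mul(Function('z')(10, -13), Pow(50, -1)), 35), 14) = Mul(Mul(Mul(Mul(Rational(-6, 5), -13), Pow(50, -1)), 35), 14) = Mul(Mul(Mul(Rational(78, 5), Rational(1, 50)), 35), 14) = Mul(Mul(Rational(39, 125), 35), 14) = Mul(Rational(273, 25), 14) = Rational(3822, 25)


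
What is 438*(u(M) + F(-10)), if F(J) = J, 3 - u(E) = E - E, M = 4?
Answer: -3066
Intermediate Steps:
u(E) = 3 (u(E) = 3 - (E - E) = 3 - 1*0 = 3 + 0 = 3)
438*(u(M) + F(-10)) = 438*(3 - 10) = 438*(-7) = -3066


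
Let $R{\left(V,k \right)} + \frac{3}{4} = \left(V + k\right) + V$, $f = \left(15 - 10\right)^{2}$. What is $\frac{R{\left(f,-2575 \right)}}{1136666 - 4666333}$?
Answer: $\frac{10103}{14118668} \approx 0.00071558$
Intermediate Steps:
$f = 25$ ($f = 5^{2} = 25$)
$R{\left(V,k \right)} = - \frac{3}{4} + k + 2 V$ ($R{\left(V,k \right)} = - \frac{3}{4} + \left(\left(V + k\right) + V\right) = - \frac{3}{4} + \left(k + 2 V\right) = - \frac{3}{4} + k + 2 V$)
$\frac{R{\left(f,-2575 \right)}}{1136666 - 4666333} = \frac{- \frac{3}{4} - 2575 + 2 \cdot 25}{1136666 - 4666333} = \frac{- \frac{3}{4} - 2575 + 50}{-3529667} = \left(- \frac{10103}{4}\right) \left(- \frac{1}{3529667}\right) = \frac{10103}{14118668}$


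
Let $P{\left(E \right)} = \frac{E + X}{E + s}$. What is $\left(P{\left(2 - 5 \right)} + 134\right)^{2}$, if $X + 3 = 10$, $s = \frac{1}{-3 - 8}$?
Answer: $\frac{5089536}{289} \approx 17611.0$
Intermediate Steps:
$s = - \frac{1}{11}$ ($s = \frac{1}{-11} = - \frac{1}{11} \approx -0.090909$)
$X = 7$ ($X = -3 + 10 = 7$)
$P{\left(E \right)} = \frac{7 + E}{- \frac{1}{11} + E}$ ($P{\left(E \right)} = \frac{E + 7}{E - \frac{1}{11}} = \frac{7 + E}{- \frac{1}{11} + E}$)
$\left(P{\left(2 - 5 \right)} + 134\right)^{2} = \left(\frac{11 \left(7 + \left(2 - 5\right)\right)}{-1 + 11 \left(2 - 5\right)} + 134\right)^{2} = \left(\frac{11 \left(7 - 3\right)}{-1 + 11 \left(-3\right)} + 134\right)^{2} = \left(11 \frac{1}{-1 - 33} \cdot 4 + 134\right)^{2} = \left(11 \frac{1}{-34} \cdot 4 + 134\right)^{2} = \left(11 \left(- \frac{1}{34}\right) 4 + 134\right)^{2} = \left(- \frac{22}{17} + 134\right)^{2} = \left(\frac{2256}{17}\right)^{2} = \frac{5089536}{289}$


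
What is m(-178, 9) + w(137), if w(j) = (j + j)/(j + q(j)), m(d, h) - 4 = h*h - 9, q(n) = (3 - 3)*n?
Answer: 78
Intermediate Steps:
q(n) = 0 (q(n) = 0*n = 0)
m(d, h) = -5 + h**2 (m(d, h) = 4 + (h*h - 9) = 4 + (h**2 - 9) = 4 + (-9 + h**2) = -5 + h**2)
w(j) = 2 (w(j) = (j + j)/(j + 0) = (2*j)/j = 2)
m(-178, 9) + w(137) = (-5 + 9**2) + 2 = (-5 + 81) + 2 = 76 + 2 = 78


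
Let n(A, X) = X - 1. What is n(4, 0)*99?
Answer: -99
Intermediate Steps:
n(A, X) = -1 + X
n(4, 0)*99 = (-1 + 0)*99 = -1*99 = -99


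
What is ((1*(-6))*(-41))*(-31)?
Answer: -7626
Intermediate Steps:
((1*(-6))*(-41))*(-31) = -6*(-41)*(-31) = 246*(-31) = -7626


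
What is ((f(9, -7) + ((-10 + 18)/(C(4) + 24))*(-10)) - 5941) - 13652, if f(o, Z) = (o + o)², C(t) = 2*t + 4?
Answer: -173441/9 ≈ -19271.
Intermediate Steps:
C(t) = 4 + 2*t
f(o, Z) = 4*o² (f(o, Z) = (2*o)² = 4*o²)
((f(9, -7) + ((-10 + 18)/(C(4) + 24))*(-10)) - 5941) - 13652 = ((4*9² + ((-10 + 18)/((4 + 2*4) + 24))*(-10)) - 5941) - 13652 = ((4*81 + (8/((4 + 8) + 24))*(-10)) - 5941) - 13652 = ((324 + (8/(12 + 24))*(-10)) - 5941) - 13652 = ((324 + (8/36)*(-10)) - 5941) - 13652 = ((324 + (8*(1/36))*(-10)) - 5941) - 13652 = ((324 + (2/9)*(-10)) - 5941) - 13652 = ((324 - 20/9) - 5941) - 13652 = (2896/9 - 5941) - 13652 = -50573/9 - 13652 = -173441/9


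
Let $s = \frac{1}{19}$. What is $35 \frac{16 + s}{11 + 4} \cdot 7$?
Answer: $\frac{14945}{57} \approx 262.19$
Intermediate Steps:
$s = \frac{1}{19} \approx 0.052632$
$35 \frac{16 + s}{11 + 4} \cdot 7 = 35 \frac{16 + \frac{1}{19}}{11 + 4} \cdot 7 = 35 \frac{305}{19 \cdot 15} \cdot 7 = 35 \cdot \frac{305}{19} \cdot \frac{1}{15} \cdot 7 = 35 \cdot \frac{61}{57} \cdot 7 = \frac{2135}{57} \cdot 7 = \frac{14945}{57}$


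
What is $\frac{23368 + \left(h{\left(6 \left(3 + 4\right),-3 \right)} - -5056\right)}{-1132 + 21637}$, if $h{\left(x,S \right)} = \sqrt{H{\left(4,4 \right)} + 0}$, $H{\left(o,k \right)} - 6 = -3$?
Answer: $\frac{28424}{20505} + \frac{\sqrt{3}}{20505} \approx 1.3863$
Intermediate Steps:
$H{\left(o,k \right)} = 3$ ($H{\left(o,k \right)} = 6 - 3 = 3$)
$h{\left(x,S \right)} = \sqrt{3}$ ($h{\left(x,S \right)} = \sqrt{3 + 0} = \sqrt{3}$)
$\frac{23368 + \left(h{\left(6 \left(3 + 4\right),-3 \right)} - -5056\right)}{-1132 + 21637} = \frac{23368 + \left(\sqrt{3} - -5056\right)}{-1132 + 21637} = \frac{23368 + \left(\sqrt{3} + 5056\right)}{20505} = \left(23368 + \left(5056 + \sqrt{3}\right)\right) \frac{1}{20505} = \left(28424 + \sqrt{3}\right) \frac{1}{20505} = \frac{28424}{20505} + \frac{\sqrt{3}}{20505}$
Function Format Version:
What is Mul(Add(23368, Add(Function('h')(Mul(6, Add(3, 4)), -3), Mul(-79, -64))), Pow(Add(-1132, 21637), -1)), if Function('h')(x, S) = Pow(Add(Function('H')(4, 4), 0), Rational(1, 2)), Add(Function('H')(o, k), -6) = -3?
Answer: Add(Rational(28424, 20505), Mul(Rational(1, 20505), Pow(3, Rational(1, 2)))) ≈ 1.3863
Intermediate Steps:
Function('H')(o, k) = 3 (Function('H')(o, k) = Add(6, -3) = 3)
Function('h')(x, S) = Pow(3, Rational(1, 2)) (Function('h')(x, S) = Pow(Add(3, 0), Rational(1, 2)) = Pow(3, Rational(1, 2)))
Mul(Add(23368, Add(Function('h')(Mul(6, Add(3, 4)), -3), Mul(-79, -64))), Pow(Add(-1132, 21637), -1)) = Mul(Add(23368, Add(Pow(3, Rational(1, 2)), Mul(-79, -64))), Pow(Add(-1132, 21637), -1)) = Mul(Add(23368, Add(Pow(3, Rational(1, 2)), 5056)), Pow(20505, -1)) = Mul(Add(23368, Add(5056, Pow(3, Rational(1, 2)))), Rational(1, 20505)) = Mul(Add(28424, Pow(3, Rational(1, 2))), Rational(1, 20505)) = Add(Rational(28424, 20505), Mul(Rational(1, 20505), Pow(3, Rational(1, 2))))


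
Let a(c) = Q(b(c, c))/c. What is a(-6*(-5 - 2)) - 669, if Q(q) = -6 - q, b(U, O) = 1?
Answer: -4015/6 ≈ -669.17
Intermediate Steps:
a(c) = -7/c (a(c) = (-6 - 1*1)/c = (-6 - 1)/c = -7/c)
a(-6*(-5 - 2)) - 669 = -7*(-1/(6*(-5 - 2))) - 669 = -7/((-6*(-7))) - 669 = -7/42 - 669 = -7*1/42 - 669 = -1/6 - 669 = -4015/6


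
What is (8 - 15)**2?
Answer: 49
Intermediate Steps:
(8 - 15)**2 = (-7)**2 = 49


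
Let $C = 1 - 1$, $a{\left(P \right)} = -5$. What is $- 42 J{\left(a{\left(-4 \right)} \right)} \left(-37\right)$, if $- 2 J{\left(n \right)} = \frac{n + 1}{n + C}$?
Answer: $- \frac{3108}{5} \approx -621.6$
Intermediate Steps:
$C = 0$
$J{\left(n \right)} = - \frac{1 + n}{2 n}$ ($J{\left(n \right)} = - \frac{\left(n + 1\right) \frac{1}{n + 0}}{2} = - \frac{\left(1 + n\right) \frac{1}{n}}{2} = - \frac{\frac{1}{n} \left(1 + n\right)}{2} = - \frac{1 + n}{2 n}$)
$- 42 J{\left(a{\left(-4 \right)} \right)} \left(-37\right) = - 42 \frac{-1 - -5}{2 \left(-5\right)} \left(-37\right) = - 42 \cdot \frac{1}{2} \left(- \frac{1}{5}\right) \left(-1 + 5\right) \left(-37\right) = - 42 \cdot \frac{1}{2} \left(- \frac{1}{5}\right) 4 \left(-37\right) = \left(-42\right) \left(- \frac{2}{5}\right) \left(-37\right) = \frac{84}{5} \left(-37\right) = - \frac{3108}{5}$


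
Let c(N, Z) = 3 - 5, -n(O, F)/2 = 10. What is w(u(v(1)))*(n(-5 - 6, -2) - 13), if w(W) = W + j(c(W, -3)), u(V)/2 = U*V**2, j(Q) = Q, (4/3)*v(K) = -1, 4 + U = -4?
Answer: 363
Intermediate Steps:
U = -8 (U = -4 - 4 = -8)
n(O, F) = -20 (n(O, F) = -2*10 = -20)
v(K) = -3/4 (v(K) = (3/4)*(-1) = -3/4)
c(N, Z) = -2
u(V) = -16*V**2 (u(V) = 2*(-8*V**2) = -16*V**2)
w(W) = -2 + W (w(W) = W - 2 = -2 + W)
w(u(v(1)))*(n(-5 - 6, -2) - 13) = (-2 - 16*(-3/4)**2)*(-20 - 13) = (-2 - 16*9/16)*(-33) = (-2 - 9)*(-33) = -11*(-33) = 363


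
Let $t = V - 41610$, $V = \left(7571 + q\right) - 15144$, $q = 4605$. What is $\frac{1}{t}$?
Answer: $- \frac{1}{44578} \approx -2.2433 \cdot 10^{-5}$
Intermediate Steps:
$V = -2968$ ($V = \left(7571 + 4605\right) - 15144 = 12176 - 15144 = -2968$)
$t = -44578$ ($t = -2968 - 41610 = -44578$)
$\frac{1}{t} = \frac{1}{-44578} = - \frac{1}{44578}$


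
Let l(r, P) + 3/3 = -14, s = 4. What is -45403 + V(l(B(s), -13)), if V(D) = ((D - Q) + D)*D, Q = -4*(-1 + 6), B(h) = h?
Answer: -45253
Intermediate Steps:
l(r, P) = -15 (l(r, P) = -1 - 14 = -15)
Q = -20 (Q = -4*5 = -20)
V(D) = D*(20 + 2*D) (V(D) = ((D - 1*(-20)) + D)*D = ((D + 20) + D)*D = ((20 + D) + D)*D = (20 + 2*D)*D = D*(20 + 2*D))
-45403 + V(l(B(s), -13)) = -45403 + 2*(-15)*(10 - 15) = -45403 + 2*(-15)*(-5) = -45403 + 150 = -45253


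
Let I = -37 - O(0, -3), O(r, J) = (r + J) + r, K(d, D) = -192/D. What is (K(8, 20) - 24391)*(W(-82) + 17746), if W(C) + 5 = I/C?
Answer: -88744738194/205 ≈ -4.3290e+8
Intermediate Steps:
O(r, J) = J + 2*r (O(r, J) = (J + r) + r = J + 2*r)
I = -34 (I = -37 - (-3 + 2*0) = -37 - (-3 + 0) = -37 - 1*(-3) = -37 + 3 = -34)
W(C) = -5 - 34/C
(K(8, 20) - 24391)*(W(-82) + 17746) = (-192/20 - 24391)*((-5 - 34/(-82)) + 17746) = (-192*1/20 - 24391)*((-5 - 34*(-1/82)) + 17746) = (-48/5 - 24391)*((-5 + 17/41) + 17746) = -122003*(-188/41 + 17746)/5 = -122003/5*727398/41 = -88744738194/205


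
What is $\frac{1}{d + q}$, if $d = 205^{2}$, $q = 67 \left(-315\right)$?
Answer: $\frac{1}{20920} \approx 4.7801 \cdot 10^{-5}$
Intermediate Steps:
$q = -21105$
$d = 42025$
$\frac{1}{d + q} = \frac{1}{42025 - 21105} = \frac{1}{20920}$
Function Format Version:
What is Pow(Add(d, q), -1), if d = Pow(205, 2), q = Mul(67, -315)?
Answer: Rational(1, 20920) ≈ 4.7801e-5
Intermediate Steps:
q = -21105
d = 42025
Pow(Add(d, q), -1) = Pow(Add(42025, -21105), -1) = Pow(20920, -1) = Rational(1, 20920)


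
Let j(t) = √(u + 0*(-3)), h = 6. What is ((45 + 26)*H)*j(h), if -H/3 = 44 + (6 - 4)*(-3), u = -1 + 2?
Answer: -8094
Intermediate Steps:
u = 1
j(t) = 1 (j(t) = √(1 + 0*(-3)) = √(1 + 0) = √1 = 1)
H = -114 (H = -3*(44 + (6 - 4)*(-3)) = -3*(44 + 2*(-3)) = -3*(44 - 6) = -3*38 = -114)
((45 + 26)*H)*j(h) = ((45 + 26)*(-114))*1 = (71*(-114))*1 = -8094*1 = -8094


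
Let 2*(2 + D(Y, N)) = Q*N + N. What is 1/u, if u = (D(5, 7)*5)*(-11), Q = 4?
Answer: -2/1705 ≈ -0.0011730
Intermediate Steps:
D(Y, N) = -2 + 5*N/2 (D(Y, N) = -2 + (4*N + N)/2 = -2 + (5*N)/2 = -2 + 5*N/2)
u = -1705/2 (u = ((-2 + (5/2)*7)*5)*(-11) = ((-2 + 35/2)*5)*(-11) = ((31/2)*5)*(-11) = (155/2)*(-11) = -1705/2 ≈ -852.50)
1/u = 1/(-1705/2) = -2/1705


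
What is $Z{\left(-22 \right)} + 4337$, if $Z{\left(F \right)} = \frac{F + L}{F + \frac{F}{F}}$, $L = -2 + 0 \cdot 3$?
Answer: $\frac{30367}{7} \approx 4338.1$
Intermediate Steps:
$L = -2$ ($L = -2 + 0 = -2$)
$Z{\left(F \right)} = \frac{-2 + F}{1 + F}$ ($Z{\left(F \right)} = \frac{F - 2}{F + \frac{F}{F}} = \frac{-2 + F}{F + 1} = \frac{-2 + F}{1 + F}$)
$Z{\left(-22 \right)} + 4337 = \frac{-2 - 22}{1 - 22} + 4337 = \frac{1}{-21} \left(-24\right) + 4337 = \left(- \frac{1}{21}\right) \left(-24\right) + 4337 = \frac{8}{7} + 4337 = \frac{30367}{7}$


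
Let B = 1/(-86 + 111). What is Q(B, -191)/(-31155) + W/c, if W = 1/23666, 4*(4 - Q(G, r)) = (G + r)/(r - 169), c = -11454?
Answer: -23470873183/189071578890000 ≈ -0.00012414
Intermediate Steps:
B = 1/25 ≈ 0.040000
Q(G, r) = 4 - (G + r)/(4*(-169 + r)) (Q(G, r) = 4 - (G + r)/(4*(r - 169)) = 4 - (G + r)/(4*(-169 + r)))
W = 1/23666 ≈ 4.2255e-5
Q(B, -191)/(-31155) + W/c = ((-2704 - 1*1/25 + 15*(-191))/(4*(-169 - 191)))/(-31155) + (1/23666)/(-11454) = ((¼)*(-2704 - 1/25 - 2865)/(-360))*(-1/31155) + (1/23666)*(-1/11454) = ((¼)*(-1/360)*(-139226/25))*(-1/31155) - 1/271070364 = (69613/18000)*(-1/31155) - 1/271070364 = -1039/8370000 - 1/271070364 = -23470873183/189071578890000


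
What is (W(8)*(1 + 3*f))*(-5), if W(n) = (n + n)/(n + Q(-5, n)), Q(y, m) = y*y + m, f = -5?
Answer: 1120/41 ≈ 27.317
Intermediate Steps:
Q(y, m) = m + y**2 (Q(y, m) = y**2 + m = m + y**2)
W(n) = 2*n/(25 + 2*n) (W(n) = (n + n)/(n + (n + (-5)**2)) = (2*n)/(n + (n + 25)) = (2*n)/(n + (25 + n)) = (2*n)/(25 + 2*n) = 2*n/(25 + 2*n))
(W(8)*(1 + 3*f))*(-5) = ((2*8/(25 + 2*8))*(1 + 3*(-5)))*(-5) = ((2*8/(25 + 16))*(1 - 15))*(-5) = ((2*8/41)*(-14))*(-5) = ((2*8*(1/41))*(-14))*(-5) = ((16/41)*(-14))*(-5) = -224/41*(-5) = 1120/41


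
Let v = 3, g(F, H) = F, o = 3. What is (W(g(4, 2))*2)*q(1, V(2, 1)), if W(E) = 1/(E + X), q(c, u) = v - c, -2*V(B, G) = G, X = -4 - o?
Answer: -4/3 ≈ -1.3333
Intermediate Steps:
X = -7 (X = -4 - 1*3 = -4 - 3 = -7)
V(B, G) = -G/2
q(c, u) = 3 - c
W(E) = 1/(-7 + E) (W(E) = 1/(E - 7) = 1/(-7 + E))
(W(g(4, 2))*2)*q(1, V(2, 1)) = (2/(-7 + 4))*(3 - 1*1) = (2/(-3))*(3 - 1) = -⅓*2*2 = -⅔*2 = -4/3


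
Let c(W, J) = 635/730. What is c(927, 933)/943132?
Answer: 127/137697272 ≈ 9.2231e-7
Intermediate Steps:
c(W, J) = 127/146 (c(W, J) = 635*(1/730) = 127/146)
c(927, 933)/943132 = (127/146)/943132 = (127/146)*(1/943132) = 127/137697272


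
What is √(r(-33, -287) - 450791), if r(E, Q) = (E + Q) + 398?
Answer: I*√450713 ≈ 671.35*I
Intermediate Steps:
r(E, Q) = 398 + E + Q
√(r(-33, -287) - 450791) = √((398 - 33 - 287) - 450791) = √(78 - 450791) = √(-450713) = I*√450713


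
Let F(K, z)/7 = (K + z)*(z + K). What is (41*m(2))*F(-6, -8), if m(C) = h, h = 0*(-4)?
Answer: 0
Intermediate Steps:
F(K, z) = 7*(K + z)² (F(K, z) = 7*((K + z)*(z + K)) = 7*((K + z)*(K + z)) = 7*(K + z)²)
h = 0
m(C) = 0
(41*m(2))*F(-6, -8) = (41*0)*(7*(-6 - 8)²) = 0*(7*(-14)²) = 0*(7*196) = 0*1372 = 0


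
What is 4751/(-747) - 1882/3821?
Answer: -19559425/2854287 ≈ -6.8526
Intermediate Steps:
4751/(-747) - 1882/3821 = 4751*(-1/747) - 1882*1/3821 = -4751/747 - 1882/3821 = -19559425/2854287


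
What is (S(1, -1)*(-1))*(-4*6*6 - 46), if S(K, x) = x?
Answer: -190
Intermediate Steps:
(S(1, -1)*(-1))*(-4*6*6 - 46) = (-1*(-1))*(-4*6*6 - 46) = 1*(-24*6 - 46) = 1*(-144 - 46) = 1*(-190) = -190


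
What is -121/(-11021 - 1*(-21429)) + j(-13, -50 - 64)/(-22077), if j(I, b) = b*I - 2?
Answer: -18075157/229777416 ≈ -0.078664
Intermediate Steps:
j(I, b) = -2 + I*b (j(I, b) = I*b - 2 = -2 + I*b)
-121/(-11021 - 1*(-21429)) + j(-13, -50 - 64)/(-22077) = -121/(-11021 - 1*(-21429)) + (-2 - 13*(-50 - 64))/(-22077) = -121/(-11021 + 21429) + (-2 - 13*(-114))*(-1/22077) = -121/10408 + (-2 + 1482)*(-1/22077) = -121*1/10408 + 1480*(-1/22077) = -121/10408 - 1480/22077 = -18075157/229777416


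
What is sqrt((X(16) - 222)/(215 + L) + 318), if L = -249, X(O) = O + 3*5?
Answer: sqrt(374102)/34 ≈ 17.989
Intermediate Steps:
X(O) = 15 + O (X(O) = O + 15 = 15 + O)
sqrt((X(16) - 222)/(215 + L) + 318) = sqrt(((15 + 16) - 222)/(215 - 249) + 318) = sqrt((31 - 222)/(-34) + 318) = sqrt(-191*(-1/34) + 318) = sqrt(191/34 + 318) = sqrt(11003/34) = sqrt(374102)/34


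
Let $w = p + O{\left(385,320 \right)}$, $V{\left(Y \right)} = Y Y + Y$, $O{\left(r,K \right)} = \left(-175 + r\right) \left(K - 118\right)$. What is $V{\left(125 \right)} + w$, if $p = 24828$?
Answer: $82998$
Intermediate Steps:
$O{\left(r,K \right)} = \left(-175 + r\right) \left(-118 + K\right)$
$V{\left(Y \right)} = Y + Y^{2}$ ($V{\left(Y \right)} = Y^{2} + Y = Y + Y^{2}$)
$w = 67248$ ($w = 24828 + \left(20650 - 56000 - 45430 + 320 \cdot 385\right) = 24828 + \left(20650 - 56000 - 45430 + 123200\right) = 24828 + 42420 = 67248$)
$V{\left(125 \right)} + w = 125 \left(1 + 125\right) + 67248 = 125 \cdot 126 + 67248 = 15750 + 67248 = 82998$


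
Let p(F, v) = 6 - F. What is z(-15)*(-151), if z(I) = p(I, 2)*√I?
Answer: -3171*I*√15 ≈ -12281.0*I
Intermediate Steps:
z(I) = √I*(6 - I) (z(I) = (6 - I)*√I = √I*(6 - I))
z(-15)*(-151) = (√(-15)*(6 - 1*(-15)))*(-151) = ((I*√15)*(6 + 15))*(-151) = ((I*√15)*21)*(-151) = (21*I*√15)*(-151) = -3171*I*√15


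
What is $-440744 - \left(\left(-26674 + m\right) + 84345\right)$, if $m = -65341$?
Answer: $-433074$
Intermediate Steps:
$-440744 - \left(\left(-26674 + m\right) + 84345\right) = -440744 - \left(\left(-26674 - 65341\right) + 84345\right) = -440744 - \left(-92015 + 84345\right) = -440744 - -7670 = -440744 + 7670 = -433074$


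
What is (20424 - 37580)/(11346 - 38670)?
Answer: 4289/6831 ≈ 0.62787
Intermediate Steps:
(20424 - 37580)/(11346 - 38670) = -17156/(-27324) = -17156*(-1/27324) = 4289/6831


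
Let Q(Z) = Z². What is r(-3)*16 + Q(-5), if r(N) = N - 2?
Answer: -55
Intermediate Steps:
r(N) = -2 + N
r(-3)*16 + Q(-5) = (-2 - 3)*16 + (-5)² = -5*16 + 25 = -80 + 25 = -55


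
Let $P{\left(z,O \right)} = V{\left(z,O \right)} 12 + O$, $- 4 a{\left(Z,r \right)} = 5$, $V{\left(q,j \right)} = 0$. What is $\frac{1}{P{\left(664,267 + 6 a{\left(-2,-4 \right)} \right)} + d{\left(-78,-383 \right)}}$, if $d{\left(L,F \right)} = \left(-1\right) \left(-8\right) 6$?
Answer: $\frac{2}{615} \approx 0.003252$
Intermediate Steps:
$a{\left(Z,r \right)} = - \frac{5}{4}$ ($a{\left(Z,r \right)} = \left(- \frac{1}{4}\right) 5 = - \frac{5}{4}$)
$d{\left(L,F \right)} = 48$ ($d{\left(L,F \right)} = 8 \cdot 6 = 48$)
$P{\left(z,O \right)} = O$ ($P{\left(z,O \right)} = 0 \cdot 12 + O = 0 + O = O$)
$\frac{1}{P{\left(664,267 + 6 a{\left(-2,-4 \right)} \right)} + d{\left(-78,-383 \right)}} = \frac{1}{\left(267 + 6 \left(- \frac{5}{4}\right)\right) + 48} = \frac{1}{\left(267 - \frac{15}{2}\right) + 48} = \frac{1}{\frac{519}{2} + 48} = \frac{1}{\frac{615}{2}} = \frac{2}{615}$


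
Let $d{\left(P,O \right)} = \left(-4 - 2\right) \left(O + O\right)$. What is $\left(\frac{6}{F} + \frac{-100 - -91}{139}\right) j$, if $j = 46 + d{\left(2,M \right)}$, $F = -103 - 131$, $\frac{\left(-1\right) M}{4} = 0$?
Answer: $- \frac{22540}{5421} \approx -4.1579$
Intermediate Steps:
$M = 0$ ($M = \left(-4\right) 0 = 0$)
$d{\left(P,O \right)} = - 12 O$ ($d{\left(P,O \right)} = - 6 \cdot 2 O = - 12 O$)
$F = -234$ ($F = -103 - 131 = -234$)
$j = 46$ ($j = 46 - 0 = 46 + 0 = 46$)
$\left(\frac{6}{F} + \frac{-100 - -91}{139}\right) j = \left(\frac{6}{-234} + \frac{-100 - -91}{139}\right) 46 = \left(6 \left(- \frac{1}{234}\right) + \left(-100 + 91\right) \frac{1}{139}\right) 46 = \left(- \frac{1}{39} - \frac{9}{139}\right) 46 = \left(- \frac{490}{5421}\right) 46 = - \frac{22540}{5421}$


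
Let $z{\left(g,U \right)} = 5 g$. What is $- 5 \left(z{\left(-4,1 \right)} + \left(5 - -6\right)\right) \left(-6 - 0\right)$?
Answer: $-270$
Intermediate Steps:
$- 5 \left(z{\left(-4,1 \right)} + \left(5 - -6\right)\right) \left(-6 - 0\right) = - 5 \left(5 \left(-4\right) + \left(5 - -6\right)\right) \left(-6 - 0\right) = - 5 \left(-20 + \left(5 + 6\right)\right) \left(-6 + 0\right) = - 5 \left(-20 + 11\right) \left(-6\right) = \left(-5\right) \left(-9\right) \left(-6\right) = 45 \left(-6\right) = -270$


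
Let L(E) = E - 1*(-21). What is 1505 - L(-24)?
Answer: 1508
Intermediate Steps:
L(E) = 21 + E (L(E) = E + 21 = 21 + E)
1505 - L(-24) = 1505 - (21 - 24) = 1505 - 1*(-3) = 1505 + 3 = 1508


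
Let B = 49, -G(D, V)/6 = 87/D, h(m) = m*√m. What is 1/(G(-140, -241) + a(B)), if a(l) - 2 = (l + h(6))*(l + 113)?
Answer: 38924270/281427186121 - 4762800*√6/281427186121 ≈ 9.6856e-5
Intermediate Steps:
h(m) = m^(3/2)
G(D, V) = -522/D
a(l) = 2 + (113 + l)*(l + 6*√6) (a(l) = 2 + (l + 6^(3/2))*(l + 113) = 2 + (l + 6*√6)*(113 + l) = 2 + (113 + l)*(l + 6*√6))
1/(G(-140, -241) + a(B)) = 1/(-522/(-140) + (2 + 49² + 113*49 + 678*√6 + 6*49*√6)) = 1/(-522*(-1/140) + (2 + 2401 + 5537 + 678*√6 + 294*√6)) = 1/(261/70 + (7940 + 972*√6)) = 1/(556061/70 + 972*√6)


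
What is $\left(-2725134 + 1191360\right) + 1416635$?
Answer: $-117139$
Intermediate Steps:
$\left(-2725134 + 1191360\right) + 1416635 = -1533774 + 1416635 = -117139$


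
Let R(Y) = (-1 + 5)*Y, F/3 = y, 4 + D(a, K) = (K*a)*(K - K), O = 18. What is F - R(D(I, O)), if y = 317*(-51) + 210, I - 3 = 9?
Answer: -47855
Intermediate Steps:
I = 12 (I = 3 + 9 = 12)
D(a, K) = -4 (D(a, K) = -4 + (K*a)*(K - K) = -4 + (K*a)*0 = -4 + 0 = -4)
y = -15957 (y = -16167 + 210 = -15957)
F = -47871 (F = 3*(-15957) = -47871)
R(Y) = 4*Y
F - R(D(I, O)) = -47871 - 4*(-4) = -47871 - 1*(-16) = -47871 + 16 = -47855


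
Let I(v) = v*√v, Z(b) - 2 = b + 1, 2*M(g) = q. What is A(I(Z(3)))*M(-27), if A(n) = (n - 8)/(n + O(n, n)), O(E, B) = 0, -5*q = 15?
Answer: -3/2 + √6/3 ≈ -0.68350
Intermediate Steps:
q = -3 (q = -⅕*15 = -3)
M(g) = -3/2 (M(g) = (½)*(-3) = -3/2)
Z(b) = 3 + b (Z(b) = 2 + (b + 1) = 2 + (1 + b) = 3 + b)
I(v) = v^(3/2)
A(n) = (-8 + n)/n (A(n) = (n - 8)/(n + 0) = (-8 + n)/n)
A(I(Z(3)))*M(-27) = ((-8 + (3 + 3)^(3/2))/((3 + 3)^(3/2)))*(-3/2) = ((-8 + 6^(3/2))/(6^(3/2)))*(-3/2) = ((-8 + 6*√6)/((6*√6)))*(-3/2) = ((√6/36)*(-8 + 6*√6))*(-3/2) = (√6*(-8 + 6*√6)/36)*(-3/2) = -√6*(-8 + 6*√6)/24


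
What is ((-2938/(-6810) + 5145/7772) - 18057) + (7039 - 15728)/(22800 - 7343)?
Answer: -254688852776851/14105130780 ≈ -18056.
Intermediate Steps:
((-2938/(-6810) + 5145/7772) - 18057) + (7039 - 15728)/(22800 - 7343) = ((-2938*(-1/6810) + 5145*(1/7772)) - 18057) - 8689/15457 = ((1469/3405 + 5145/7772) - 18057) - 8689*1/15457 = (28935793/26463660 - 18057) - 8689/15457 = -477825372827/26463660 - 8689/15457 = -254688852776851/14105130780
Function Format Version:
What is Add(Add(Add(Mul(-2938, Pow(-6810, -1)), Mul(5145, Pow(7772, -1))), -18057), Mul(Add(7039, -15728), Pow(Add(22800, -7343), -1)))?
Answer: Rational(-254688852776851, 14105130780) ≈ -18056.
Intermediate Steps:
Add(Add(Add(Mul(-2938, Pow(-6810, -1)), Mul(5145, Pow(7772, -1))), -18057), Mul(Add(7039, -15728), Pow(Add(22800, -7343), -1))) = Add(Add(Add(Mul(-2938, Rational(-1, 6810)), Mul(5145, Rational(1, 7772))), -18057), Mul(-8689, Pow(15457, -1))) = Add(Add(Add(Rational(1469, 3405), Rational(5145, 7772)), -18057), Mul(-8689, Rational(1, 15457))) = Add(Add(Rational(28935793, 26463660), -18057), Rational(-8689, 15457)) = Add(Rational(-477825372827, 26463660), Rational(-8689, 15457)) = Rational(-254688852776851, 14105130780)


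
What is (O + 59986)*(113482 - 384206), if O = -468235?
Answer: 110522802276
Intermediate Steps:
(O + 59986)*(113482 - 384206) = (-468235 + 59986)*(113482 - 384206) = -408249*(-270724) = 110522802276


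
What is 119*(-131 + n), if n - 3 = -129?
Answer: -30583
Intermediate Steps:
n = -126 (n = 3 - 129 = -126)
119*(-131 + n) = 119*(-131 - 126) = 119*(-257) = -30583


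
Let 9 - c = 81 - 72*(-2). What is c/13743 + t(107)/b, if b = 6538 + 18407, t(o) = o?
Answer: -145097/12697005 ≈ -0.011428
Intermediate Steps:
c = -216 (c = 9 - (81 - 72*(-2)) = 9 - (81 + 144) = 9 - 1*225 = 9 - 225 = -216)
b = 24945
c/13743 + t(107)/b = -216/13743 + 107/24945 = -216*1/13743 + 107*(1/24945) = -8/509 + 107/24945 = -145097/12697005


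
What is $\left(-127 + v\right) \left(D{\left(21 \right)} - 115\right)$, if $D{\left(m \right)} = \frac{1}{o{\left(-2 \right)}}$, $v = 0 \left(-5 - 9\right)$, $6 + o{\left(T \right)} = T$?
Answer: $\frac{116967}{8} \approx 14621.0$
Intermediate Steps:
$o{\left(T \right)} = -6 + T$
$v = 0$ ($v = 0 \left(-14\right) = 0$)
$D{\left(m \right)} = - \frac{1}{8}$ ($D{\left(m \right)} = \frac{1}{-6 - 2} = \frac{1}{-8} = - \frac{1}{8}$)
$\left(-127 + v\right) \left(D{\left(21 \right)} - 115\right) = \left(-127 + 0\right) \left(- \frac{1}{8} - 115\right) = \left(-127\right) \left(- \frac{921}{8}\right) = \frac{116967}{8}$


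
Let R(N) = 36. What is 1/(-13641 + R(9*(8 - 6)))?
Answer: -1/13605 ≈ -7.3502e-5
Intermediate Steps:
1/(-13641 + R(9*(8 - 6))) = 1/(-13641 + 36) = 1/(-13605) = -1/13605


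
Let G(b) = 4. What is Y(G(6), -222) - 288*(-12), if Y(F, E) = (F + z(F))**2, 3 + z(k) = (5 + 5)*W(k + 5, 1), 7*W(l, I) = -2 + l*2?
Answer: 197233/49 ≈ 4025.2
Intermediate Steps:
W(l, I) = -2/7 + 2*l/7 (W(l, I) = (-2 + l*2)/7 = (-2 + 2*l)/7 = -2/7 + 2*l/7)
z(k) = 59/7 + 20*k/7 (z(k) = -3 + (5 + 5)*(-2/7 + 2*(k + 5)/7) = -3 + 10*(-2/7 + 2*(5 + k)/7) = -3 + 10*(-2/7 + (10/7 + 2*k/7)) = -3 + 10*(8/7 + 2*k/7) = -3 + (80/7 + 20*k/7) = 59/7 + 20*k/7)
Y(F, E) = (59/7 + 27*F/7)**2 (Y(F, E) = (F + (59/7 + 20*F/7))**2 = (59/7 + 27*F/7)**2)
Y(G(6), -222) - 288*(-12) = (59 + 27*4)**2/49 - 288*(-12) = (59 + 108)**2/49 - 1*(-3456) = (1/49)*167**2 + 3456 = (1/49)*27889 + 3456 = 27889/49 + 3456 = 197233/49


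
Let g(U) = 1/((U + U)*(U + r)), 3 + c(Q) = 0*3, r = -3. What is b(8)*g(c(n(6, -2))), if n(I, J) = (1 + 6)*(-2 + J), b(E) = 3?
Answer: 1/12 ≈ 0.083333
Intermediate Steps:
n(I, J) = -14 + 7*J (n(I, J) = 7*(-2 + J) = -14 + 7*J)
c(Q) = -3 (c(Q) = -3 + 0*3 = -3 + 0 = -3)
g(U) = 1/(2*U*(-3 + U)) (g(U) = 1/((U + U)*(U - 3)) = 1/((2*U)*(-3 + U)) = 1/(2*U*(-3 + U)))
b(8)*g(c(n(6, -2))) = 3*((½)/(-3*(-3 - 3))) = 3*((½)*(-⅓)/(-6)) = 3*((½)*(-⅓)*(-⅙)) = 3*(1/36) = 1/12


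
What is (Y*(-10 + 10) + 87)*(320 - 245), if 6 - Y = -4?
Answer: 6525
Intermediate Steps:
Y = 10 (Y = 6 - 1*(-4) = 6 + 4 = 10)
(Y*(-10 + 10) + 87)*(320 - 245) = (10*(-10 + 10) + 87)*(320 - 245) = (10*0 + 87)*75 = (0 + 87)*75 = 87*75 = 6525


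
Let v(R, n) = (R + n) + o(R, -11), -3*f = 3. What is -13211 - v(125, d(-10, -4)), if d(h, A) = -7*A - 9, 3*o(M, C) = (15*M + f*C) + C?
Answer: -13980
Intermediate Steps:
f = -1 (f = -1/3*3 = -1)
o(M, C) = 5*M (o(M, C) = ((15*M - C) + C)/3 = ((-C + 15*M) + C)/3 = (15*M)/3 = 5*M)
d(h, A) = -9 - 7*A
v(R, n) = n + 6*R (v(R, n) = (R + n) + 5*R = n + 6*R)
-13211 - v(125, d(-10, -4)) = -13211 - ((-9 - 7*(-4)) + 6*125) = -13211 - ((-9 + 28) + 750) = -13211 - (19 + 750) = -13211 - 1*769 = -13211 - 769 = -13980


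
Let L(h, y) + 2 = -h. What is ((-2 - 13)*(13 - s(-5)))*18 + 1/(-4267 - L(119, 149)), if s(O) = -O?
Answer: -8955361/4146 ≈ -2160.0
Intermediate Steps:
L(h, y) = -2 - h
((-2 - 13)*(13 - s(-5)))*18 + 1/(-4267 - L(119, 149)) = ((-2 - 13)*(13 - (-1)*(-5)))*18 + 1/(-4267 - (-2 - 1*119)) = -15*(13 - 1*5)*18 + 1/(-4267 - (-2 - 119)) = -15*(13 - 5)*18 + 1/(-4267 - 1*(-121)) = -15*8*18 + 1/(-4267 + 121) = -120*18 + 1/(-4146) = -2160 - 1/4146 = -8955361/4146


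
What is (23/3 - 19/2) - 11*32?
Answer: -2123/6 ≈ -353.83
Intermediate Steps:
(23/3 - 19/2) - 11*32 = (23*(1/3) - 19*1/2) - 352 = (23/3 - 19/2) - 352 = -11/6 - 352 = -2123/6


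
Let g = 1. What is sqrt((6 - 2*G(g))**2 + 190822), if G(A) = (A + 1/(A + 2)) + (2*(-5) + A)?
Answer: sqrt(1721494)/3 ≈ 437.35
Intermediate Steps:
G(A) = -10 + 1/(2 + A) + 2*A (G(A) = (A + 1/(2 + A)) + (-10 + A) = -10 + 1/(2 + A) + 2*A)
sqrt((6 - 2*G(g))**2 + 190822) = sqrt((6 - 2*(-19 - 6*1 + 2*1**2)/(2 + 1))**2 + 190822) = sqrt((6 - 2*(-19 - 6 + 2*1)/3)**2 + 190822) = sqrt((6 - 2*(-19 - 6 + 2)/3)**2 + 190822) = sqrt((6 - 2*(-23)/3)**2 + 190822) = sqrt((6 - 2*(-23/3))**2 + 190822) = sqrt((6 + 46/3)**2 + 190822) = sqrt((64/3)**2 + 190822) = sqrt(4096/9 + 190822) = sqrt(1721494/9) = sqrt(1721494)/3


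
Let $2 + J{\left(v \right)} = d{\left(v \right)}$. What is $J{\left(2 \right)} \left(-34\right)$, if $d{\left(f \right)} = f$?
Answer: $0$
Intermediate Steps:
$J{\left(v \right)} = -2 + v$
$J{\left(2 \right)} \left(-34\right) = \left(-2 + 2\right) \left(-34\right) = 0 \left(-34\right) = 0$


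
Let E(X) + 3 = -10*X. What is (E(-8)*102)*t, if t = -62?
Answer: -486948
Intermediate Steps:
E(X) = -3 - 10*X
(E(-8)*102)*t = ((-3 - 10*(-8))*102)*(-62) = ((-3 + 80)*102)*(-62) = (77*102)*(-62) = 7854*(-62) = -486948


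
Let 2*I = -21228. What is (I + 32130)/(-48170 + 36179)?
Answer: -7172/3997 ≈ -1.7943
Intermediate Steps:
I = -10614 (I = (1/2)*(-21228) = -10614)
(I + 32130)/(-48170 + 36179) = (-10614 + 32130)/(-48170 + 36179) = 21516/(-11991) = 21516*(-1/11991) = -7172/3997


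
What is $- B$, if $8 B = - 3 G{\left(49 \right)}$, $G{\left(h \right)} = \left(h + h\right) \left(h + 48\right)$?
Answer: $\frac{14259}{4} \approx 3564.8$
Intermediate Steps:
$G{\left(h \right)} = 2 h \left(48 + h\right)$
$B = - \frac{14259}{4}$ ($B = \frac{\left(-3\right) 2 \cdot 49 \left(48 + 49\right)}{8} = \frac{\left(-3\right) 2 \cdot 49 \cdot 97}{8} = \frac{\left(-3\right) 9506}{8} = \frac{1}{8} \left(-28518\right) = - \frac{14259}{4} \approx -3564.8$)
$- B = \left(-1\right) \left(- \frac{14259}{4}\right) = \frac{14259}{4}$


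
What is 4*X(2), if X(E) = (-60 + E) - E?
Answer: -240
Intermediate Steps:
X(E) = -60
4*X(2) = 4*(-60) = -240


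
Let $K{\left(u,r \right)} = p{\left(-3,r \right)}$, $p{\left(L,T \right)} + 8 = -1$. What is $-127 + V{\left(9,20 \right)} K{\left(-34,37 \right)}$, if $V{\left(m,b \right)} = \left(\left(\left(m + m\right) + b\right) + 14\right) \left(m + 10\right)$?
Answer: $-9019$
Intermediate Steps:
$p{\left(L,T \right)} = -9$ ($p{\left(L,T \right)} = -8 - 1 = -9$)
$K{\left(u,r \right)} = -9$
$V{\left(m,b \right)} = \left(10 + m\right) \left(14 + b + 2 m\right)$ ($V{\left(m,b \right)} = \left(\left(2 m + b\right) + 14\right) \left(10 + m\right) = \left(\left(b + 2 m\right) + 14\right) \left(10 + m\right) = \left(14 + b + 2 m\right) \left(10 + m\right) = \left(10 + m\right) \left(14 + b + 2 m\right)$)
$-127 + V{\left(9,20 \right)} K{\left(-34,37 \right)} = -127 + \left(140 + 2 \cdot 9^{2} + 10 \cdot 20 + 34 \cdot 9 + 20 \cdot 9\right) \left(-9\right) = -127 + \left(140 + 2 \cdot 81 + 200 + 306 + 180\right) \left(-9\right) = -127 + \left(140 + 162 + 200 + 306 + 180\right) \left(-9\right) = -127 + 988 \left(-9\right) = -127 - 8892 = -9019$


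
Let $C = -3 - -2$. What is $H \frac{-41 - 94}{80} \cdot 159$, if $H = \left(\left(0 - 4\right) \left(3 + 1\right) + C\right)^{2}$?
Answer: $- \frac{1240677}{16} \approx -77542.0$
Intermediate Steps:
$C = -1$ ($C = -3 + 2 = -1$)
$H = 289$ ($H = \left(\left(0 - 4\right) \left(3 + 1\right) - 1\right)^{2} = \left(\left(-4\right) 4 - 1\right)^{2} = \left(-16 - 1\right)^{2} = \left(-17\right)^{2} = 289$)
$H \frac{-41 - 94}{80} \cdot 159 = 289 \frac{-41 - 94}{80} \cdot 159 = 289 \left(\left(-135\right) \frac{1}{80}\right) 159 = 289 \left(- \frac{27}{16}\right) 159 = \left(- \frac{7803}{16}\right) 159 = - \frac{1240677}{16}$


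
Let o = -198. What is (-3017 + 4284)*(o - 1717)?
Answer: -2426305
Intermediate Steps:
(-3017 + 4284)*(o - 1717) = (-3017 + 4284)*(-198 - 1717) = 1267*(-1915) = -2426305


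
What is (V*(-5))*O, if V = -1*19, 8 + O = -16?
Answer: -2280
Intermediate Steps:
O = -24 (O = -8 - 16 = -24)
V = -19
(V*(-5))*O = -19*(-5)*(-24) = 95*(-24) = -2280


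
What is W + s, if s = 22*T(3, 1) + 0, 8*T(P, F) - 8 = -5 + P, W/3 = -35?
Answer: -177/2 ≈ -88.500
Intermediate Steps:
W = -105 (W = 3*(-35) = -105)
T(P, F) = 3/8 + P/8 (T(P, F) = 1 + (-5 + P)/8 = 1 + (-5/8 + P/8) = 3/8 + P/8)
s = 33/2 (s = 22*(3/8 + (⅛)*3) + 0 = 22*(3/8 + 3/8) + 0 = 22*(¾) + 0 = 33/2 + 0 = 33/2 ≈ 16.500)
W + s = -105 + 33/2 = -177/2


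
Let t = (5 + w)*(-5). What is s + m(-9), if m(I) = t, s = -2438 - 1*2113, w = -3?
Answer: -4561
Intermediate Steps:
t = -10 (t = (5 - 3)*(-5) = 2*(-5) = -10)
s = -4551 (s = -2438 - 2113 = -4551)
m(I) = -10
s + m(-9) = -4551 - 10 = -4561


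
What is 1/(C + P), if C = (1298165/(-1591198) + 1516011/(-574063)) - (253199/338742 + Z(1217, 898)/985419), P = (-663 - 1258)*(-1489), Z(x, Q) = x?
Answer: 403322048251463140317/1153648187708822922866096009 ≈ 3.4961e-7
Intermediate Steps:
P = 2860369 (P = -1921*(-1489) = 2860369)
C = -1696126166448339300964/403322048251463140317 (C = (1298165/(-1591198) + 1516011/(-574063)) - (253199/338742 + 1217/985419) = (1298165*(-1/1591198) + 1516011*(-1/574063)) - (253199*(1/338742) + 1217*(1/985419)) = (-1298165/1591198 - 216573/82009) - (253199/338742 + 1217/985419) = -451071737939/130492556782 - 1*9256272385/12363066774 = -451071737939/130492556782 - 9256272385/12363066774 = -1696126166448339300964/403322048251463140317 ≈ -4.2054)
1/(C + P) = 1/(-1696126166448339300964/403322048251463140317 + 2860369) = 1/(1153648187708822922866096009/403322048251463140317) = 403322048251463140317/1153648187708822922866096009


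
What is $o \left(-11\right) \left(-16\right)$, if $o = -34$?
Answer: $-5984$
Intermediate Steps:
$o \left(-11\right) \left(-16\right) = \left(-34\right) \left(-11\right) \left(-16\right) = 374 \left(-16\right) = -5984$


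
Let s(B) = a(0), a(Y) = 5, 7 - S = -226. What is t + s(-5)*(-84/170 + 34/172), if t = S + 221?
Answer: 661581/1462 ≈ 452.52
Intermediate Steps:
S = 233 (S = 7 - 1*(-226) = 7 + 226 = 233)
s(B) = 5
t = 454 (t = 233 + 221 = 454)
t + s(-5)*(-84/170 + 34/172) = 454 + 5*(-84/170 + 34/172) = 454 + 5*(-84*1/170 + 34*(1/172)) = 454 + 5*(-42/85 + 17/86) = 454 + 5*(-2167/7310) = 454 - 2167/1462 = 661581/1462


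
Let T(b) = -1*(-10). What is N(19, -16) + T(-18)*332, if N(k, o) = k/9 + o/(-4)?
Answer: 29935/9 ≈ 3326.1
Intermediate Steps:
N(k, o) = -o/4 + k/9 (N(k, o) = k*(⅑) + o*(-¼) = k/9 - o/4 = -o/4 + k/9)
T(b) = 10
N(19, -16) + T(-18)*332 = (-¼*(-16) + (⅑)*19) + 10*332 = (4 + 19/9) + 3320 = 55/9 + 3320 = 29935/9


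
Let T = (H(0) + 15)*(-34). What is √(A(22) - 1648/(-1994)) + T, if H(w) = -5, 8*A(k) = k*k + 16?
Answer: -340 + 7*√5138538/1994 ≈ -332.04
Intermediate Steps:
A(k) = 2 + k²/8 (A(k) = (k*k + 16)/8 = (k² + 16)/8 = (16 + k²)/8 = 2 + k²/8)
T = -340 (T = (-5 + 15)*(-34) = 10*(-34) = -340)
√(A(22) - 1648/(-1994)) + T = √((2 + (⅛)*22²) - 1648/(-1994)) - 340 = √((2 + (⅛)*484) - 1648*(-1/1994)) - 340 = √((2 + 121/2) + 824/997) - 340 = √(125/2 + 824/997) - 340 = √(126273/1994) - 340 = 7*√5138538/1994 - 340 = -340 + 7*√5138538/1994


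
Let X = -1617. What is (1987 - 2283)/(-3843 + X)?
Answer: 74/1365 ≈ 0.054212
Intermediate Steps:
(1987 - 2283)/(-3843 + X) = (1987 - 2283)/(-3843 - 1617) = -296/(-5460) = -296*(-1/5460) = 74/1365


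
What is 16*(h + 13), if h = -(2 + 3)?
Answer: 128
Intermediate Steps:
h = -5 (h = -1*5 = -5)
16*(h + 13) = 16*(-5 + 13) = 16*8 = 128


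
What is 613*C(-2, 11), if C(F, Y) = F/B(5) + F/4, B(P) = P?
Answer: -5517/10 ≈ -551.70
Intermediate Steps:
C(F, Y) = 9*F/20 (C(F, Y) = F/5 + F/4 = 9*F/20)
613*C(-2, 11) = 613*((9/20)*(-2)) = 613*(-9/10) = -5517/10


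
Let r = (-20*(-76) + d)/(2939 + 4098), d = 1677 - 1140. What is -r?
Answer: -2057/7037 ≈ -0.29231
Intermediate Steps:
d = 537
r = 2057/7037 (r = (-20*(-76) + 537)/(2939 + 4098) = (1520 + 537)/7037 = 2057*(1/7037) = 2057/7037 ≈ 0.29231)
-r = -1*2057/7037 = -2057/7037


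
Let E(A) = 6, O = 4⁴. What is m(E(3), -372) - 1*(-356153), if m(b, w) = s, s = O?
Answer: 356409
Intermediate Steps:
O = 256
s = 256
m(b, w) = 256
m(E(3), -372) - 1*(-356153) = 256 - 1*(-356153) = 256 + 356153 = 356409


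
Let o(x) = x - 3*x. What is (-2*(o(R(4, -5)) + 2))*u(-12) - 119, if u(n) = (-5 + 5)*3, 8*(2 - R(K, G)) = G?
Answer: -119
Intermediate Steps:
R(K, G) = 2 - G/8
o(x) = -2*x
u(n) = 0 (u(n) = 0*3 = 0)
(-2*(o(R(4, -5)) + 2))*u(-12) - 119 = -2*(-2*(2 - 1/8*(-5)) + 2)*0 - 119 = -2*(-2*(2 + 5/8) + 2)*0 - 119 = -2*(-2*21/8 + 2)*0 - 119 = -2*(-21/4 + 2)*0 - 119 = -2*(-13/4)*0 - 119 = (13/2)*0 - 119 = 0 - 119 = -119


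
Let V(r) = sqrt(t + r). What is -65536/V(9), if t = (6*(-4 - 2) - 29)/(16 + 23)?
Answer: -32768*sqrt(66)/11 ≈ -24201.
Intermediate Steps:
t = -5/3 (t = (6*(-6) - 29)/39 = (-36 - 29)*(1/39) = -65*1/39 = -5/3 ≈ -1.6667)
V(r) = sqrt(-5/3 + r)
-65536/V(9) = -65536*3/sqrt(-15 + 9*9) = -65536*3/sqrt(-15 + 81) = -65536*sqrt(66)/22 = -32768*sqrt(66)/11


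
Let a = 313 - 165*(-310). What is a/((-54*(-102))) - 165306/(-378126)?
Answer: 1131666877/115706556 ≈ 9.7805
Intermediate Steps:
a = 51463 (a = 313 + 51150 = 51463)
a/((-54*(-102))) - 165306/(-378126) = 51463/((-54*(-102))) - 165306/(-378126) = 51463/5508 - 165306*(-1/378126) = 51463*(1/5508) + 27551/63021 = 51463/5508 + 27551/63021 = 1131666877/115706556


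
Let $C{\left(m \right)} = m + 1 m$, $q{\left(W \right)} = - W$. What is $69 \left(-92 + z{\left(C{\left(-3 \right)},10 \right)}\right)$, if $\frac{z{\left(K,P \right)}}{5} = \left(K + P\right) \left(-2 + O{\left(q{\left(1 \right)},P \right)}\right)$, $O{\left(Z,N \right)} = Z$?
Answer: $-10488$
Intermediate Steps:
$C{\left(m \right)} = 2 m$ ($C{\left(m \right)} = m + m = 2 m$)
$z{\left(K,P \right)} = - 15 K - 15 P$ ($z{\left(K,P \right)} = 5 \left(K + P\right) \left(-2 - 1\right) = 5 \left(K + P\right) \left(-3\right) = 5 \left(- 3 K - 3 P\right) = - 15 K - 15 P$)
$69 \left(-92 + z{\left(C{\left(-3 \right)},10 \right)}\right) = 69 \left(-92 - \left(150 + 15 \cdot 2 \left(-3\right)\right)\right) = 69 \left(-92 - 60\right) = 69 \left(-152\right) = -10488$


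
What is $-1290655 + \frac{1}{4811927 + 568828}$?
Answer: $- \frac{6944698344524}{5380755} \approx -1.2907 \cdot 10^{6}$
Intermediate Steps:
$-1290655 + \frac{1}{4811927 + 568828} = -1290655 + \frac{1}{5380755} = - \frac{6944698344524}{5380755}$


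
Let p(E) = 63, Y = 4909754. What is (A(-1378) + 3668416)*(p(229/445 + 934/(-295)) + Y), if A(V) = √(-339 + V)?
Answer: 18011251239872 + 4909817*I*√1717 ≈ 1.8011e+13 + 2.0345e+8*I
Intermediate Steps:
(A(-1378) + 3668416)*(p(229/445 + 934/(-295)) + Y) = (√(-339 - 1378) + 3668416)*(63 + 4909754) = (√(-1717) + 3668416)*4909817 = (I*√1717 + 3668416)*4909817 = (3668416 + I*√1717)*4909817 = 18011251239872 + 4909817*I*√1717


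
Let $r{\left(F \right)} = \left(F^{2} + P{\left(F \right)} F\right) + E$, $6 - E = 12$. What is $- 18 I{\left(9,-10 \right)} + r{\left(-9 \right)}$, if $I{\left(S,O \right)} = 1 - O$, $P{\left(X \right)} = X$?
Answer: $-42$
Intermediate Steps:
$E = -6$ ($E = 6 - 12 = -6$)
$r{\left(F \right)} = -6 + 2 F^{2}$ ($r{\left(F \right)} = \left(F^{2} + F F\right) - 6 = \left(F^{2} + F^{2}\right) - 6 = 2 F^{2} - 6 = -6 + 2 F^{2}$)
$- 18 I{\left(9,-10 \right)} + r{\left(-9 \right)} = - 18 \left(1 - -10\right) - \left(6 - 2 \left(-9\right)^{2}\right) = - 18 \left(1 + 10\right) + \left(-6 + 2 \cdot 81\right) = \left(-18\right) 11 + \left(-6 + 162\right) = -198 + 156 = -42$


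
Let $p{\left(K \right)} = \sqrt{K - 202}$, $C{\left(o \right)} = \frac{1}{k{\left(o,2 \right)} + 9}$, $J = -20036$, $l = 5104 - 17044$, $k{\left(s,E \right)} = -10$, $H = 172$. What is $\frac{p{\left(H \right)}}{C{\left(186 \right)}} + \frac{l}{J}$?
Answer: $\frac{2985}{5009} - i \sqrt{30} \approx 0.59593 - 5.4772 i$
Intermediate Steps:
$l = -11940$ ($l = 5104 - 17044 = -11940$)
$C{\left(o \right)} = -1$ ($C{\left(o \right)} = \frac{1}{-10 + 9} = \frac{1}{-1} = -1$)
$p{\left(K \right)} = \sqrt{-202 + K}$
$\frac{p{\left(H \right)}}{C{\left(186 \right)}} + \frac{l}{J} = \frac{\sqrt{-202 + 172}}{-1} - \frac{11940}{-20036} = \sqrt{-30} \left(-1\right) - - \frac{2985}{5009} = i \sqrt{30} \left(-1\right) + \frac{2985}{5009} = - i \sqrt{30} + \frac{2985}{5009} = \frac{2985}{5009} - i \sqrt{30}$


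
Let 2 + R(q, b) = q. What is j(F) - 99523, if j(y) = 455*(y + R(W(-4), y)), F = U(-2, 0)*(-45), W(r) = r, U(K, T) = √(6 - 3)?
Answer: -102253 - 20475*√3 ≈ -1.3772e+5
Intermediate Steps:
U(K, T) = √3
F = -45*√3 (F = √3*(-45) = -45*√3 ≈ -77.942)
R(q, b) = -2 + q
j(y) = -2730 + 455*y (j(y) = 455*(y + (-2 - 4)) = 455*(y - 6) = 455*(-6 + y) = -2730 + 455*y)
j(F) - 99523 = (-2730 + 455*(-45*√3)) - 99523 = (-2730 - 20475*√3) - 99523 = -102253 - 20475*√3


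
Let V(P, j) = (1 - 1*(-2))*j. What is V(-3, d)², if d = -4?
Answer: 144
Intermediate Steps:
V(P, j) = 3*j (V(P, j) = (1 + 2)*j = 3*j)
V(-3, d)² = (3*(-4))² = (-12)² = 144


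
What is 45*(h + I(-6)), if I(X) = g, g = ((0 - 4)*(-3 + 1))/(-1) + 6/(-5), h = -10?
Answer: -864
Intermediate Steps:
g = -46/5 (g = -4*(-2)*(-1) + 6*(-⅕) = 8*(-1) - 6/5 = -8 - 6/5 = -46/5 ≈ -9.2000)
I(X) = -46/5
45*(h + I(-6)) = 45*(-10 - 46/5) = 45*(-96/5) = -864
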